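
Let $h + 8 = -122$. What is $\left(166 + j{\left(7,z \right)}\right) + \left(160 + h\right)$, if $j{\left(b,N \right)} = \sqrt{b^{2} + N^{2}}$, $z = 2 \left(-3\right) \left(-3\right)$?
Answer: $196 + \sqrt{373} \approx 215.31$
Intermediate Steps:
$h = -130$ ($h = -8 - 122 = -130$)
$z = 18$ ($z = \left(-6\right) \left(-3\right) = 18$)
$j{\left(b,N \right)} = \sqrt{N^{2} + b^{2}}$
$\left(166 + j{\left(7,z \right)}\right) + \left(160 + h\right) = \left(166 + \sqrt{18^{2} + 7^{2}}\right) + \left(160 - 130\right) = \left(166 + \sqrt{324 + 49}\right) + 30 = \left(166 + \sqrt{373}\right) + 30 = 196 + \sqrt{373}$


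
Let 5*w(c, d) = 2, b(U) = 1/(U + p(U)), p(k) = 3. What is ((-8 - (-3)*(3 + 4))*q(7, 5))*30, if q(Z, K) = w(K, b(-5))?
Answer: 156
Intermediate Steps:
b(U) = 1/(3 + U) (b(U) = 1/(U + 3) = 1/(3 + U))
w(c, d) = ⅖ (w(c, d) = (⅕)*2 = ⅖)
q(Z, K) = ⅖
((-8 - (-3)*(3 + 4))*q(7, 5))*30 = ((-8 - (-3)*(3 + 4))*(⅖))*30 = ((-8 - (-3)*7)*(⅖))*30 = ((-8 - 1*(-21))*(⅖))*30 = ((-8 + 21)*(⅖))*30 = (13*(⅖))*30 = (26/5)*30 = 156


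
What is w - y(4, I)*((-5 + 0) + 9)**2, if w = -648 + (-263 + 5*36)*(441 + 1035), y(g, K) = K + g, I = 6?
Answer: -123316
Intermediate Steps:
w = -123156 (w = -648 + (-263 + 180)*1476 = -648 - 83*1476 = -648 - 122508 = -123156)
w - y(4, I)*((-5 + 0) + 9)**2 = -123156 - (6 + 4)*((-5 + 0) + 9)**2 = -123156 - 10*(-5 + 9)**2 = -123156 - 10*4**2 = -123156 - 10*16 = -123156 - 1*160 = -123156 - 160 = -123316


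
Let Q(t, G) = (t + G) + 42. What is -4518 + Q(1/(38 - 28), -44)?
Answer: -45199/10 ≈ -4519.9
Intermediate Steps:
Q(t, G) = 42 + G + t (Q(t, G) = (G + t) + 42 = 42 + G + t)
-4518 + Q(1/(38 - 28), -44) = -4518 + (42 - 44 + 1/(38 - 28)) = -4518 + (42 - 44 + 1/10) = -4518 + (42 - 44 + ⅒) = -4518 - 19/10 = -45199/10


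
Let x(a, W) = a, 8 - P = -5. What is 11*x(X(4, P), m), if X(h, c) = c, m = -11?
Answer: 143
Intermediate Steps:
P = 13 (P = 8 - 1*(-5) = 8 + 5 = 13)
11*x(X(4, P), m) = 11*13 = 143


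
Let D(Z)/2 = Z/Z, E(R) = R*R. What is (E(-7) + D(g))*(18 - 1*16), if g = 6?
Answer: 102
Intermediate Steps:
E(R) = R**2
D(Z) = 2 (D(Z) = 2*(Z/Z) = 2*1 = 2)
(E(-7) + D(g))*(18 - 1*16) = ((-7)**2 + 2)*(18 - 1*16) = (49 + 2)*(18 - 16) = 51*2 = 102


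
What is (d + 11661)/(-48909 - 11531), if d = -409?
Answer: -2813/15110 ≈ -0.18617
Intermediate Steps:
(d + 11661)/(-48909 - 11531) = (-409 + 11661)/(-48909 - 11531) = 11252/(-60440) = 11252*(-1/60440) = -2813/15110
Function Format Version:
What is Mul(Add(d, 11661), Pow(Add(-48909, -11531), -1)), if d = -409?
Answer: Rational(-2813, 15110) ≈ -0.18617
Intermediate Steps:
Mul(Add(d, 11661), Pow(Add(-48909, -11531), -1)) = Mul(Add(-409, 11661), Pow(Add(-48909, -11531), -1)) = Mul(11252, Pow(-60440, -1)) = Mul(11252, Rational(-1, 60440)) = Rational(-2813, 15110)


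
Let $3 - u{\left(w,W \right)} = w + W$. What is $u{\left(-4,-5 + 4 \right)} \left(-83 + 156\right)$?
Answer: $584$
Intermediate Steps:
$u{\left(w,W \right)} = 3 - W - w$ ($u{\left(w,W \right)} = 3 - \left(w + W\right) = 3 - \left(W + w\right) = 3 - W - w$)
$u{\left(-4,-5 + 4 \right)} \left(-83 + 156\right) = \left(3 - \left(-5 + 4\right) - -4\right) \left(-83 + 156\right) = \left(3 - -1 + 4\right) 73 = \left(3 + 1 + 4\right) 73 = 8 \cdot 73 = 584$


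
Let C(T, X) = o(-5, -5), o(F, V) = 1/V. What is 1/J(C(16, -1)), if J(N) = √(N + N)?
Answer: -I*√10/2 ≈ -1.5811*I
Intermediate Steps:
C(T, X) = -⅕ (C(T, X) = 1/(-5) = -⅕)
J(N) = √2*√N (J(N) = √(2*N) = √2*√N)
1/J(C(16, -1)) = 1/(√2*√(-⅕)) = 1/(√2*(I*√5/5)) = 1/(I*√10/5) = -I*√10/2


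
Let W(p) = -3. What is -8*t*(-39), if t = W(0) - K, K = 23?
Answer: -8112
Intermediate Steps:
t = -26 (t = -3 - 1*23 = -3 - 23 = -26)
-8*t*(-39) = -8*(-26)*(-39) = 208*(-39) = -8112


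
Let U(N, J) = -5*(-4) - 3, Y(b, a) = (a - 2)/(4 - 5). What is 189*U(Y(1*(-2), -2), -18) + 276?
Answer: 3489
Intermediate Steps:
Y(b, a) = 2 - a (Y(b, a) = (-2 + a)/(-1) = (-2 + a)*(-1) = 2 - a)
U(N, J) = 17 (U(N, J) = 20 - 3 = 17)
189*U(Y(1*(-2), -2), -18) + 276 = 189*17 + 276 = 3213 + 276 = 3489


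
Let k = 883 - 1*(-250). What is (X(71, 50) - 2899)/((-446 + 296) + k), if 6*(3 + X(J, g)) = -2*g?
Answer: -8756/2949 ≈ -2.9691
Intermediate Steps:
X(J, g) = -3 - g/3 (X(J, g) = -3 + (-2*g)/6 = -3 - g/3)
k = 1133 (k = 883 + 250 = 1133)
(X(71, 50) - 2899)/((-446 + 296) + k) = ((-3 - ⅓*50) - 2899)/((-446 + 296) + 1133) = ((-3 - 50/3) - 2899)/(-150 + 1133) = (-59/3 - 2899)/983 = -8756/3*1/983 = -8756/2949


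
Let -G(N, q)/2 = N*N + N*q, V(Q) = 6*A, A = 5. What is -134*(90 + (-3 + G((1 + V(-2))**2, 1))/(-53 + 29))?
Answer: -124025509/12 ≈ -1.0335e+7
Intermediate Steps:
V(Q) = 30 (V(Q) = 6*5 = 30)
G(N, q) = -2*N**2 - 2*N*q (G(N, q) = -2*(N*N + N*q) = -2*(N**2 + N*q) = -2*N**2 - 2*N*q)
-134*(90 + (-3 + G((1 + V(-2))**2, 1))/(-53 + 29)) = -134*(90 + (-3 - 2*(1 + 30)**2*((1 + 30)**2 + 1))/(-53 + 29)) = -134*(90 + (-3 - 2*31**2*(31**2 + 1))/(-24)) = -134*(90 + (-3 - 2*961*(961 + 1))*(-1/24)) = -134*(90 + (-3 - 2*961*962)*(-1/24)) = -134*(90 + (-3 - 1848964)*(-1/24)) = -134*(90 - 1848967*(-1/24)) = -134*(90 + 1848967/24) = -134*1851127/24 = -124025509/12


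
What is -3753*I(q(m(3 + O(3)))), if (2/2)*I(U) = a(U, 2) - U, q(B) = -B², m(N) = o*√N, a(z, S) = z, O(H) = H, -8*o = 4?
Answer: 0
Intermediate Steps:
o = -½ (o = -⅛*4 = -½ ≈ -0.50000)
m(N) = -√N/2
I(U) = 0 (I(U) = U - U = 0)
-3753*I(q(m(3 + O(3)))) = -3753*0 = 0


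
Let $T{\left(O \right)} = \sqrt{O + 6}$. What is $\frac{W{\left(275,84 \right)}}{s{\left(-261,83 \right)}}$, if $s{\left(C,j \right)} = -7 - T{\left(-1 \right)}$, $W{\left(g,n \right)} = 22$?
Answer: $- \frac{7}{2} + \frac{\sqrt{5}}{2} \approx -2.382$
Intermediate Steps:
$T{\left(O \right)} = \sqrt{6 + O}$
$s{\left(C,j \right)} = -7 - \sqrt{5}$ ($s{\left(C,j \right)} = -7 - \sqrt{6 - 1} = -7 - \sqrt{5}$)
$\frac{W{\left(275,84 \right)}}{s{\left(-261,83 \right)}} = \frac{22}{-7 - \sqrt{5}}$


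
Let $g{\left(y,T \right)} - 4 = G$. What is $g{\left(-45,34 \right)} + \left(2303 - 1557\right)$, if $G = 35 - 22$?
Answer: $763$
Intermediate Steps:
$G = 13$ ($G = 35 - 22 = 13$)
$g{\left(y,T \right)} = 17$ ($g{\left(y,T \right)} = 4 + 13 = 17$)
$g{\left(-45,34 \right)} + \left(2303 - 1557\right) = 17 + \left(2303 - 1557\right) = 17 + 746 = 763$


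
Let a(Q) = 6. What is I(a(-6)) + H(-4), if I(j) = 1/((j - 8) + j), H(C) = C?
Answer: -15/4 ≈ -3.7500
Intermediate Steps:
I(j) = 1/(-8 + 2*j) (I(j) = 1/((-8 + j) + j) = 1/(-8 + 2*j))
I(a(-6)) + H(-4) = 1/(2*(-4 + 6)) - 4 = (1/2)/2 - 4 = (1/2)*(1/2) - 4 = 1/4 - 4 = -15/4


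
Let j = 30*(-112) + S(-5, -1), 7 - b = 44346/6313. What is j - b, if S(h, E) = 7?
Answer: -21167334/6313 ≈ -3353.0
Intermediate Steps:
b = -155/6313 (b = 7 - 44346/6313 = -155/6313 ≈ -0.024553)
j = -3353 (j = 30*(-112) + 7 = -3360 + 7 = -3353)
j - b = -3353 - 1*(-155/6313) = -3353 + 155/6313 = -21167334/6313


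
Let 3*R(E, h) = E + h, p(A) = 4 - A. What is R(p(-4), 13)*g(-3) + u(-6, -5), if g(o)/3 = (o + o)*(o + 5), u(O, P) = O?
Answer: -258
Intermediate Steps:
g(o) = 6*o*(5 + o) (g(o) = 3*((o + o)*(o + 5)) = 3*((2*o)*(5 + o)) = 3*(2*o*(5 + o)) = 6*o*(5 + o))
R(E, h) = E/3 + h/3 (R(E, h) = (E + h)/3 = E/3 + h/3)
R(p(-4), 13)*g(-3) + u(-6, -5) = ((4 - 1*(-4))/3 + (⅓)*13)*(6*(-3)*(5 - 3)) - 6 = ((4 + 4)/3 + 13/3)*(6*(-3)*2) - 6 = ((⅓)*8 + 13/3)*(-36) - 6 = (8/3 + 13/3)*(-36) - 6 = 7*(-36) - 6 = -252 - 6 = -258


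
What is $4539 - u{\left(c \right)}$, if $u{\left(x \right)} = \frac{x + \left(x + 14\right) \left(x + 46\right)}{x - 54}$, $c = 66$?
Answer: $\frac{22721}{6} \approx 3786.8$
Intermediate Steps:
$u{\left(x \right)} = \frac{x + \left(14 + x\right) \left(46 + x\right)}{-54 + x}$
$4539 - u{\left(c \right)} = 4539 - \frac{644 + 66^{2} + 61 \cdot 66}{-54 + 66} = 4539 - \frac{644 + 4356 + 4026}{12} = 4539 - \frac{1}{12} \cdot 9026 = 4539 - \frac{4513}{6} = \frac{22721}{6}$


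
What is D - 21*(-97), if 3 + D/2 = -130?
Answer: 1771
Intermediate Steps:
D = -266 (D = -6 + 2*(-130) = -6 - 260 = -266)
D - 21*(-97) = -266 - 21*(-97) = -266 + 2037 = 1771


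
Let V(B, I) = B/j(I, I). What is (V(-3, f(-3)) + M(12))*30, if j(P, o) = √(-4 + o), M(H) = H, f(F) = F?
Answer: 360 + 90*I*√7/7 ≈ 360.0 + 34.017*I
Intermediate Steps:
V(B, I) = B/√(-4 + I) (V(B, I) = B/(√(-4 + I)) = B/√(-4 + I))
(V(-3, f(-3)) + M(12))*30 = (-3/√(-4 - 3) + 12)*30 = (-(-3)*I*√7/7 + 12)*30 = (3*I*√7/7 + 12)*30 = (12 + 3*I*√7/7)*30 = 360 + 90*I*√7/7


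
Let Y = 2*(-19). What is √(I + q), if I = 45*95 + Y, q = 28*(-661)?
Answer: I*√14271 ≈ 119.46*I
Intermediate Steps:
Y = -38
q = -18508
I = 4237 (I = 45*95 - 38 = 4275 - 38 = 4237)
√(I + q) = √(4237 - 18508) = √(-14271) = I*√14271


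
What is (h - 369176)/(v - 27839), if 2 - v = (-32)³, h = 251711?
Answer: -117465/4931 ≈ -23.822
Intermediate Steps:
v = 32770 (v = 2 - 1*(-32)³ = 2 - 1*(-32768) = 2 + 32768 = 32770)
(h - 369176)/(v - 27839) = (251711 - 369176)/(32770 - 27839) = -117465/4931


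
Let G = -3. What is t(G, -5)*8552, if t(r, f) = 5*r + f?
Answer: -171040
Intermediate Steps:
t(r, f) = f + 5*r
t(G, -5)*8552 = (-5 + 5*(-3))*8552 = (-5 - 15)*8552 = -20*8552 = -171040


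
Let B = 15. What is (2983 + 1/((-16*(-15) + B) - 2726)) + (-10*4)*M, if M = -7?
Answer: 8062872/2471 ≈ 3263.0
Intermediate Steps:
(2983 + 1/((-16*(-15) + B) - 2726)) + (-10*4)*M = (2983 + 1/((-16*(-15) + 15) - 2726)) - 10*4*(-7) = (2983 + 1/((240 + 15) - 2726)) - 40*(-7) = (2983 + 1/(255 - 2726)) + 280 = (2983 + 1/(-2471)) + 280 = (2983 - 1/2471) + 280 = 7370992/2471 + 280 = 8062872/2471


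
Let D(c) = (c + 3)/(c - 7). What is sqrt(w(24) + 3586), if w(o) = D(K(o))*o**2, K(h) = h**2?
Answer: sqrt(1350770722)/569 ≈ 64.592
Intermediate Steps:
D(c) = (3 + c)/(-7 + c)
w(o) = o**2*(3 + o**2)/(-7 + o**2) (w(o) = ((3 + o**2)/(-7 + o**2))*o**2 = o**2*(3 + o**2)/(-7 + o**2))
sqrt(w(24) + 3586) = sqrt(24**2*(3 + 24**2)/(-7 + 24**2) + 3586) = sqrt(576*(3 + 576)/(-7 + 576) + 3586) = sqrt(576*579/569 + 3586) = sqrt(576*(1/569)*579 + 3586) = sqrt(333504/569 + 3586) = sqrt(2373938/569) = sqrt(1350770722)/569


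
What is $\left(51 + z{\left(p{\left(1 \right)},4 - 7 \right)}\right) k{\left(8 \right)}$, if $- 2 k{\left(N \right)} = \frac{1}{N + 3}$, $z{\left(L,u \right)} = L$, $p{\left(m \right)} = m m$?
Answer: $- \frac{26}{11} \approx -2.3636$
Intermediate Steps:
$p{\left(m \right)} = m^{2}$
$k{\left(N \right)} = - \frac{1}{2 \left(3 + N\right)}$ ($k{\left(N \right)} = - \frac{1}{2 \left(N + 3\right)} = - \frac{1}{2 \left(3 + N\right)}$)
$\left(51 + z{\left(p{\left(1 \right)},4 - 7 \right)}\right) k{\left(8 \right)} = \left(51 + 1^{2}\right) \left(- \frac{1}{6 + 2 \cdot 8}\right) = \left(51 + 1\right) \left(- \frac{1}{6 + 16}\right) = 52 \left(- \frac{1}{22}\right) = - \frac{26}{11}$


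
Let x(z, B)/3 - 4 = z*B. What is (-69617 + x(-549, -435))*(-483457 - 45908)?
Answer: -342414456600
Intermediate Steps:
x(z, B) = 12 + 3*B*z (x(z, B) = 12 + 3*(z*B) = 12 + 3*(B*z) = 12 + 3*B*z)
(-69617 + x(-549, -435))*(-483457 - 45908) = (-69617 + (12 + 3*(-435)*(-549)))*(-483457 - 45908) = (-69617 + (12 + 716445))*(-529365) = (-69617 + 716457)*(-529365) = 646840*(-529365) = -342414456600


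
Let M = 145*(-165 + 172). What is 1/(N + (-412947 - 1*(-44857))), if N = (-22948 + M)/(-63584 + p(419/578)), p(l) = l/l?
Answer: -63583/23404244537 ≈ -2.7167e-6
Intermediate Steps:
M = 1015 (M = 145*7 = 1015)
p(l) = 1
N = 21933/63583 (N = (-22948 + 1015)/(-63584 + 1) = -21933/(-63583) = -21933*(-1/63583) = 21933/63583 ≈ 0.34495)
1/(N + (-412947 - 1*(-44857))) = 1/(21933/63583 + (-412947 - 1*(-44857))) = 1/(21933/63583 + (-412947 + 44857)) = 1/(21933/63583 - 368090) = 1/(-23404244537/63583) = -63583/23404244537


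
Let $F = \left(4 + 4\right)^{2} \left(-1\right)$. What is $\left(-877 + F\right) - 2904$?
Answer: $-3845$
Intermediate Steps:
$F = -64$ ($F = 8^{2} \left(-1\right) = 64 \left(-1\right) = -64$)
$\left(-877 + F\right) - 2904 = \left(-877 - 64\right) - 2904 = -941 - 2904 = -3845$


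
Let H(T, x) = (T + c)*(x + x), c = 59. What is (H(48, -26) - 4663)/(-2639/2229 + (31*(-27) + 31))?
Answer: 22795983/1799213 ≈ 12.670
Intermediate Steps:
H(T, x) = 2*x*(59 + T) (H(T, x) = (T + 59)*(x + x) = (59 + T)*(2*x) = 2*x*(59 + T))
(H(48, -26) - 4663)/(-2639/2229 + (31*(-27) + 31)) = (2*(-26)*(59 + 48) - 4663)/(-2639/2229 + (31*(-27) + 31)) = (2*(-26)*107 - 4663)/(-2639*1/2229 + (-837 + 31)) = (-5564 - 4663)/(-2639/2229 - 806) = -10227/(-1799213/2229) = -10227*(-2229/1799213) = 22795983/1799213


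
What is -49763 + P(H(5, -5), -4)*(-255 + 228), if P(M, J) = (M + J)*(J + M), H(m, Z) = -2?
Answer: -50735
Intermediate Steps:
P(M, J) = (J + M)**2 (P(M, J) = (J + M)*(J + M) = (J + M)**2)
-49763 + P(H(5, -5), -4)*(-255 + 228) = -49763 + (-4 - 2)**2*(-255 + 228) = -49763 + (-6)**2*(-27) = -49763 + 36*(-27) = -49763 - 972 = -50735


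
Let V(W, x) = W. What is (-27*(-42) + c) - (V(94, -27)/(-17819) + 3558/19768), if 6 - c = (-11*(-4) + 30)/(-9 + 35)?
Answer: 2603226228103/2289598948 ≈ 1137.0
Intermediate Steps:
c = 41/13 (c = 6 - (-11*(-4) + 30)/(-9 + 35) = 6 - (44 + 30)/26 = 6 - 74/26 = 6 - 1*37/13 = 6 - 37/13 = 41/13 ≈ 3.1538)
(-27*(-42) + c) - (V(94, -27)/(-17819) + 3558/19768) = (-27*(-42) + 41/13) - (94/(-17819) + 3558/19768) = (1134 + 41/13) - (94*(-1/17819) + 3558*(1/19768)) = 14783/13 - (-94/17819 + 1779/9884) = 14783/13 - 1*30770905/176122996 = 14783/13 - 30770905/176122996 = 2603226228103/2289598948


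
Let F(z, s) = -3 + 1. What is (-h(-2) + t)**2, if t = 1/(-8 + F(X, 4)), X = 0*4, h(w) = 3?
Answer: 961/100 ≈ 9.6100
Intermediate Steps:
X = 0
F(z, s) = -2
t = -1/10 (t = 1/(-8 - 2) = 1/(-10) = -1/10 ≈ -0.10000)
(-h(-2) + t)**2 = (-1*3 - 1/10)**2 = (-3 - 1/10)**2 = (-31/10)**2 = 961/100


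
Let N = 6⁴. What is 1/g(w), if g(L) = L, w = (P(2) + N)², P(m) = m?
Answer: 1/1684804 ≈ 5.9354e-7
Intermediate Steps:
N = 1296
w = 1684804 (w = (2 + 1296)² = 1298² = 1684804)
1/g(w) = 1/1684804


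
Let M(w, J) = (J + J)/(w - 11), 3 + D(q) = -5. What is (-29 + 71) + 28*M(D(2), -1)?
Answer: 854/19 ≈ 44.947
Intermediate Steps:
D(q) = -8 (D(q) = -3 - 5 = -8)
M(w, J) = 2*J/(-11 + w) (M(w, J) = (2*J)/(-11 + w) = 2*J/(-11 + w))
(-29 + 71) + 28*M(D(2), -1) = (-29 + 71) + 28*(2*(-1)/(-11 - 8)) = 42 + 28*(2*(-1)/(-19)) = 42 + 28*(2*(-1)*(-1/19)) = 42 + 28*(2/19) = 42 + 56/19 = 854/19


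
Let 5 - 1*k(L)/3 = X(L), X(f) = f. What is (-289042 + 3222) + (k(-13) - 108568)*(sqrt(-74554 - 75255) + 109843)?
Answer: -11919789122 - 108514*I*sqrt(149809) ≈ -1.192e+10 - 4.2001e+7*I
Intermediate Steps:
k(L) = 15 - 3*L
(-289042 + 3222) + (k(-13) - 108568)*(sqrt(-74554 - 75255) + 109843) = (-289042 + 3222) + ((15 - 3*(-13)) - 108568)*(sqrt(-74554 - 75255) + 109843) = -285820 + ((15 + 39) - 108568)*(sqrt(-149809) + 109843) = -285820 + (54 - 108568)*(I*sqrt(149809) + 109843) = -285820 - 108514*(109843 + I*sqrt(149809)) = -285820 + (-11919503302 - 108514*I*sqrt(149809)) = -11919789122 - 108514*I*sqrt(149809)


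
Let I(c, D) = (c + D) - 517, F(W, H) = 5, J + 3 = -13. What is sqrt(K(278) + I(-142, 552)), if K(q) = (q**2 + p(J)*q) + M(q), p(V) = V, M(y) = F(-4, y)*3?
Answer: 2*sqrt(18186) ≈ 269.71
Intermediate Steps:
J = -16 (J = -3 - 13 = -16)
I(c, D) = -517 + D + c (I(c, D) = (D + c) - 517 = -517 + D + c)
M(y) = 15 (M(y) = 5*3 = 15)
K(q) = 15 + q**2 - 16*q (K(q) = (q**2 - 16*q) + 15 = 15 + q**2 - 16*q)
sqrt(K(278) + I(-142, 552)) = sqrt((15 + 278**2 - 16*278) + (-517 + 552 - 142)) = sqrt((15 + 77284 - 4448) - 107) = sqrt(72851 - 107) = sqrt(72744) = 2*sqrt(18186)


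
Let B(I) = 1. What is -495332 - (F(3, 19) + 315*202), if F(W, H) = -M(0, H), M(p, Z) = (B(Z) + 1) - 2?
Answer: -558962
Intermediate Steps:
M(p, Z) = 0 (M(p, Z) = (1 + 1) - 2 = 2 - 2 = 0)
F(W, H) = 0 (F(W, H) = -1*0 = 0)
-495332 - (F(3, 19) + 315*202) = -495332 - (0 + 315*202) = -495332 - (0 + 63630) = -495332 - 1*63630 = -495332 - 63630 = -558962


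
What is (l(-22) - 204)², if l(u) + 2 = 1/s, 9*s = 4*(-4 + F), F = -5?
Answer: 680625/16 ≈ 42539.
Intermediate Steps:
s = -4 (s = (4*(-4 - 5))/9 = (4*(-9))/9 = (⅑)*(-36) = -4)
l(u) = -9/4 (l(u) = -2 + 1/(-4) = -2 - ¼ = -9/4)
(l(-22) - 204)² = (-9/4 - 204)² = (-825/4)² = 680625/16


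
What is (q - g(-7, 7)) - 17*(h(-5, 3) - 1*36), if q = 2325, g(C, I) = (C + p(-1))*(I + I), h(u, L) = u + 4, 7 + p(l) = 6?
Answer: 3066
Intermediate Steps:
p(l) = -1 (p(l) = -7 + 6 = -1)
h(u, L) = 4 + u
g(C, I) = 2*I*(-1 + C) (g(C, I) = (C - 1)*(I + I) = (-1 + C)*(2*I) = 2*I*(-1 + C))
(q - g(-7, 7)) - 17*(h(-5, 3) - 1*36) = (2325 - 2*7*(-1 - 7)) - 17*((4 - 5) - 1*36) = (2325 - 2*7*(-8)) - 17*(-1 - 36) = (2325 - 1*(-112)) - 17*(-37) = (2325 + 112) - 1*(-629) = 2437 + 629 = 3066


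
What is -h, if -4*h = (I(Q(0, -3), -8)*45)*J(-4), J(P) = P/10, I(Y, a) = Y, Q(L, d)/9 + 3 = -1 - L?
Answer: 162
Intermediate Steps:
Q(L, d) = -36 - 9*L (Q(L, d) = -27 + 9*(-1 - L) = -27 + (-9 - 9*L) = -36 - 9*L)
J(P) = P/10 (J(P) = P*(1/10) = P/10)
h = -162 (h = -(-36 - 9*0)*45*(1/10)*(-4)/4 = -(-36 + 0)*45*(-2)/(4*5) = -(-36*45)*(-2)/(4*5) = -(-405)*(-2)/5 = -1/4*648 = -162)
-h = -1*(-162) = 162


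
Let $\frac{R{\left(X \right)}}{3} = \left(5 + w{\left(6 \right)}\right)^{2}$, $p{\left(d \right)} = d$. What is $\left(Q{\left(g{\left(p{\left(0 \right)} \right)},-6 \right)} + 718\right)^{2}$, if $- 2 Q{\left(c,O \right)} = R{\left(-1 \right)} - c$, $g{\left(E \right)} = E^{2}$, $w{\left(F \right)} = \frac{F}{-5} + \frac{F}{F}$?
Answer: $\frac{291931396}{625} \approx 4.6709 \cdot 10^{5}$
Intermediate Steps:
$w{\left(F \right)} = 1 - \frac{F}{5}$ ($w{\left(F \right)} = F \left(- \frac{1}{5}\right) + 1 = - \frac{F}{5} + 1 = 1 - \frac{F}{5}$)
$R{\left(X \right)} = \frac{1728}{25}$ ($R{\left(X \right)} = 3 \left(5 + \left(1 - \frac{6}{5}\right)\right)^{2} = 3 \left(5 - \frac{1}{5}\right)^{2} = 3 \left(\frac{24}{5}\right)^{2} = 3 \cdot \frac{576}{25} = \frac{1728}{25}$)
$Q{\left(c,O \right)} = - \frac{864}{25} + \frac{c}{2}$ ($Q{\left(c,O \right)} = - \frac{\frac{1728}{25} - c}{2} = - \frac{864}{25} + \frac{c}{2}$)
$\left(Q{\left(g{\left(p{\left(0 \right)} \right)},-6 \right)} + 718\right)^{2} = \left(\left(- \frac{864}{25} + \frac{0^{2}}{2}\right) + 718\right)^{2} = \left(\left(- \frac{864}{25} + \frac{1}{2} \cdot 0\right) + 718\right)^{2} = \left(\left(- \frac{864}{25} + 0\right) + 718\right)^{2} = \left(- \frac{864}{25} + 718\right)^{2} = \left(\frac{17086}{25}\right)^{2} = \frac{291931396}{625}$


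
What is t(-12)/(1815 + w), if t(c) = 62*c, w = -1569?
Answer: -124/41 ≈ -3.0244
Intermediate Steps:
t(-12)/(1815 + w) = (62*(-12))/(1815 - 1569) = -744/246 = -744*1/246 = -124/41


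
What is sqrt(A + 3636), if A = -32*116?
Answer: 2*I*sqrt(19) ≈ 8.7178*I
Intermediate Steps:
A = -3712
sqrt(A + 3636) = sqrt(-3712 + 3636) = sqrt(-76) = 2*I*sqrt(19)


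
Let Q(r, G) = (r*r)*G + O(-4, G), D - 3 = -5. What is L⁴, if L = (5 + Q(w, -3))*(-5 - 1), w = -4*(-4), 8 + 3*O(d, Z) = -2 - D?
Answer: 445414102586896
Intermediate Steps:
D = -2 (D = 3 - 5 = -2)
O(d, Z) = -8/3 (O(d, Z) = -8/3 + (-2 - 1*(-2))/3 = -8/3 + (-2 + 2)/3 = -8/3 + (⅓)*0 = -8/3 + 0 = -8/3)
w = 16
Q(r, G) = -8/3 + G*r² (Q(r, G) = (r*r)*G - 8/3 = r²*G - 8/3 = G*r² - 8/3 = -8/3 + G*r²)
L = 4594 (L = (5 + (-8/3 - 3*16²))*(-5 - 1) = (5 + (-8/3 - 3*256))*(-6) = (5 + (-8/3 - 768))*(-6) = (5 - 2312/3)*(-6) = -2297/3*(-6) = 4594)
L⁴ = 4594⁴ = 445414102586896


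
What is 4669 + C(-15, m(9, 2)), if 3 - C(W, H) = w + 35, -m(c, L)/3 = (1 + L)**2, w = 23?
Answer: 4614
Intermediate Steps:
m(c, L) = -3*(1 + L)**2
C(W, H) = -55 (C(W, H) = 3 - (23 + 35) = 3 - 1*58 = 3 - 58 = -55)
4669 + C(-15, m(9, 2)) = 4669 - 55 = 4614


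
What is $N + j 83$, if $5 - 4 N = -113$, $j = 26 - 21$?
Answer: $\frac{889}{2} \approx 444.5$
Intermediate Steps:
$j = 5$ ($j = 26 - 21 = 5$)
$N = \frac{59}{2}$ ($N = \frac{5}{4} - - \frac{113}{4} = \frac{5}{4} + \frac{113}{4} = \frac{59}{2} \approx 29.5$)
$N + j 83 = \frac{59}{2} + 5 \cdot 83 = \frac{59}{2} + 415 = \frac{889}{2}$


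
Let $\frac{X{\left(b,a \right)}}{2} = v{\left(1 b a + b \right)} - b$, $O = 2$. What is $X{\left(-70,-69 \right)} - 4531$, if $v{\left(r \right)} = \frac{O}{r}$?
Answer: $- \frac{5225289}{1190} \approx -4391.0$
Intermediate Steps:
$v{\left(r \right)} = \frac{2}{r}$
$X{\left(b,a \right)} = - 2 b + \frac{4}{b + a b}$ ($X{\left(b,a \right)} = 2 \left(\frac{2}{1 b a + b} - b\right) = 2 \left(\frac{2}{b a + b} - b\right) = 2 \left(\frac{2}{a b + b} - b\right) = 2 \left(\frac{2}{b + a b} - b\right) = 2 \left(- b + \frac{2}{b + a b}\right) = - 2 b + \frac{4}{b + a b}$)
$X{\left(-70,-69 \right)} - 4531 = \frac{2 \left(2 - \left(-70\right)^{2} \left(1 - 69\right)\right)}{\left(-70\right) \left(1 - 69\right)} - 4531 = 2 \left(- \frac{1}{70}\right) \frac{1}{-68} \left(2 - 4900 \left(-68\right)\right) - 4531 = 2 \left(- \frac{1}{70}\right) \left(- \frac{1}{68}\right) \left(2 + 333200\right) - 4531 = 2 \left(- \frac{1}{70}\right) \left(- \frac{1}{68}\right) 333202 - 4531 = \frac{166601}{1190} - 4531 = - \frac{5225289}{1190}$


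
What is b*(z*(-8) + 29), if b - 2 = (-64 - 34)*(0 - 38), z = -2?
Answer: 167670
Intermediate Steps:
b = 3726 (b = 2 + (-64 - 34)*(0 - 38) = 2 - 98*(-38) = 2 + 3724 = 3726)
b*(z*(-8) + 29) = 3726*(-2*(-8) + 29) = 3726*(16 + 29) = 3726*45 = 167670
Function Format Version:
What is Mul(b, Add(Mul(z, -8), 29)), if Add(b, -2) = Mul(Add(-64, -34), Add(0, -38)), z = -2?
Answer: 167670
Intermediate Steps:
b = 3726 (b = Add(2, Mul(Add(-64, -34), Add(0, -38))) = Add(2, Mul(-98, -38)) = Add(2, 3724) = 3726)
Mul(b, Add(Mul(z, -8), 29)) = Mul(3726, Add(Mul(-2, -8), 29)) = Mul(3726, Add(16, 29)) = Mul(3726, 45) = 167670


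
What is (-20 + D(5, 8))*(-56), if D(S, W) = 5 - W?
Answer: 1288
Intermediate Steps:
(-20 + D(5, 8))*(-56) = (-20 + (5 - 1*8))*(-56) = (-20 + (5 - 8))*(-56) = (-20 - 3)*(-56) = -23*(-56) = 1288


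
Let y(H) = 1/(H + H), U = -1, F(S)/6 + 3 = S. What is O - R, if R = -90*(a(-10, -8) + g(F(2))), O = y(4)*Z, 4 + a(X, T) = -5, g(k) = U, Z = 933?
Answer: -6267/8 ≈ -783.38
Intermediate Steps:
F(S) = -18 + 6*S
g(k) = -1
y(H) = 1/(2*H)
a(X, T) = -9 (a(X, T) = -4 - 5 = -9)
O = 933/8 (O = ((½)/4)*933 = ((½)*(¼))*933 = (⅛)*933 = 933/8 ≈ 116.63)
R = 900 (R = -90*(-9 - 1) = -90*(-10) = 900)
O - R = 933/8 - 1*900 = 933/8 - 900 = -6267/8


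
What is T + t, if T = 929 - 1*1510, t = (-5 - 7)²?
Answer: -437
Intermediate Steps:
t = 144 (t = (-12)² = 144)
T = -581 (T = 929 - 1510 = -581)
T + t = -581 + 144 = -437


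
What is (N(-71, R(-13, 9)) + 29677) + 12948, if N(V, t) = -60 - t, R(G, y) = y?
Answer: 42556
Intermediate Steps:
(N(-71, R(-13, 9)) + 29677) + 12948 = ((-60 - 1*9) + 29677) + 12948 = ((-60 - 9) + 29677) + 12948 = (-69 + 29677) + 12948 = 29608 + 12948 = 42556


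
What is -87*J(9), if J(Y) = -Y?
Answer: 783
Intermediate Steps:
-87*J(9) = -(-87)*9 = -87*(-9) = 783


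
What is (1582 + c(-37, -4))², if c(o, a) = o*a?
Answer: 2992900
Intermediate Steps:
c(o, a) = a*o
(1582 + c(-37, -4))² = (1582 - 4*(-37))² = (1582 + 148)² = 1730² = 2992900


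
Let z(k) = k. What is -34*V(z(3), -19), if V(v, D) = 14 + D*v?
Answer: 1462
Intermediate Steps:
-34*V(z(3), -19) = -34*(14 - 19*3) = -34*(14 - 57) = -34*(-43) = 1462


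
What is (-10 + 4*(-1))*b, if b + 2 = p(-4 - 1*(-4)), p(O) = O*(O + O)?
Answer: 28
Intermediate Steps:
p(O) = 2*O**2 (p(O) = O*(2*O) = 2*O**2)
b = -2 (b = -2 + 2*(-4 - 1*(-4))**2 = -2 + 2*(-4 + 4)**2 = -2 + 2*0**2 = -2 + 2*0 = -2 + 0 = -2)
(-10 + 4*(-1))*b = (-10 + 4*(-1))*(-2) = (-10 - 4)*(-2) = -14*(-2) = 28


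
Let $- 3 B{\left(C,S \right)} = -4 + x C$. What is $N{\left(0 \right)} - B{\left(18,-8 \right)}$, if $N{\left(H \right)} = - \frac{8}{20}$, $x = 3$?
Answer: $\frac{244}{15} \approx 16.267$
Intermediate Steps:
$B{\left(C,S \right)} = \frac{4}{3} - C$ ($B{\left(C,S \right)} = - \frac{-4 + 3 C}{3} = \frac{4}{3} - C$)
$N{\left(H \right)} = - \frac{2}{5}$ ($N{\left(H \right)} = \left(-8\right) \frac{1}{20} = - \frac{2}{5}$)
$N{\left(0 \right)} - B{\left(18,-8 \right)} = - \frac{2}{5} - \left(\frac{4}{3} - 18\right) = - \frac{2}{5} - - \frac{50}{3} = - \frac{2}{5} + \frac{50}{3} = \frac{244}{15}$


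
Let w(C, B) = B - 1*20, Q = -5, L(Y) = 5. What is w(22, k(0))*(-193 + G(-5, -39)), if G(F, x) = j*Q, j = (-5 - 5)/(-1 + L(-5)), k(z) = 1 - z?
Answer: 6859/2 ≈ 3429.5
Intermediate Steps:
j = -5/2 (j = (-5 - 5)/(-1 + 5) = -10/4 = -10*¼ = -5/2 ≈ -2.5000)
G(F, x) = 25/2 (G(F, x) = -5/2*(-5) = 25/2)
w(C, B) = -20 + B (w(C, B) = B - 20 = -20 + B)
w(22, k(0))*(-193 + G(-5, -39)) = (-20 + (1 - 1*0))*(-193 + 25/2) = (-20 + (1 + 0))*(-361/2) = (-20 + 1)*(-361/2) = -19*(-361/2) = 6859/2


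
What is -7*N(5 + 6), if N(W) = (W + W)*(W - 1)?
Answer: -1540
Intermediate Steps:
N(W) = 2*W*(-1 + W) (N(W) = (2*W)*(-1 + W) = 2*W*(-1 + W))
-7*N(5 + 6) = -14*(5 + 6)*(-1 + (5 + 6)) = -14*11*(-1 + 11) = -14*11*10 = -7*220 = -1540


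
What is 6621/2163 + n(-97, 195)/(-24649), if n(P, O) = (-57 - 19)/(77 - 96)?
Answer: 54397459/17771929 ≈ 3.0609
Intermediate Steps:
n(P, O) = 4 (n(P, O) = -76/(-19) = -76*(-1/19) = 4)
6621/2163 + n(-97, 195)/(-24649) = 6621/2163 + 4/(-24649) = 6621*(1/2163) + 4*(-1/24649) = 2207/721 - 4/24649 = 54397459/17771929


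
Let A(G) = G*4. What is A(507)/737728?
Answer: 507/184432 ≈ 0.0027490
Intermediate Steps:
A(G) = 4*G
A(507)/737728 = (4*507)/737728 = 2028*(1/737728) = 507/184432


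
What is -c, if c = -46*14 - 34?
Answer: 678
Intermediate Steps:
c = -678 (c = -644 - 34 = -678)
-c = -1*(-678) = 678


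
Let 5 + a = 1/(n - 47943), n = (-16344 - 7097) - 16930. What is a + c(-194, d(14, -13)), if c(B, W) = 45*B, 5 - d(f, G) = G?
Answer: -771422791/88314 ≈ -8735.0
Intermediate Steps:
d(f, G) = 5 - G
n = -40371 (n = -23441 - 16930 = -40371)
a = -441571/88314 (a = -5 + 1/(-40371 - 47943) = -5 + 1/(-88314) = -5 - 1/88314 = -441571/88314 ≈ -5.0000)
a + c(-194, d(14, -13)) = -441571/88314 + 45*(-194) = -441571/88314 - 8730 = -771422791/88314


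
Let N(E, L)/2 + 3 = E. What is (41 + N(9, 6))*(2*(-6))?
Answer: -636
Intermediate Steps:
N(E, L) = -6 + 2*E
(41 + N(9, 6))*(2*(-6)) = (41 + (-6 + 2*9))*(2*(-6)) = (41 + (-6 + 18))*(-12) = (41 + 12)*(-12) = 53*(-12) = -636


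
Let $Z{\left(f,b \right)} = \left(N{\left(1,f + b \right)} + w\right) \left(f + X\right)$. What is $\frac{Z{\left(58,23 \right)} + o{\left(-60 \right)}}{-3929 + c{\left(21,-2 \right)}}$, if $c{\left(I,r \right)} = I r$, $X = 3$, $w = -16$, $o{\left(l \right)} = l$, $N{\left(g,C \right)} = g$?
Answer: $\frac{975}{3971} \approx 0.24553$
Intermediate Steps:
$Z{\left(f,b \right)} = -45 - 15 f$ ($Z{\left(f,b \right)} = \left(1 - 16\right) \left(f + 3\right) = - 15 \left(3 + f\right) = -45 - 15 f$)
$\frac{Z{\left(58,23 \right)} + o{\left(-60 \right)}}{-3929 + c{\left(21,-2 \right)}} = \frac{\left(-45 - 870\right) - 60}{-3929 + 21 \left(-2\right)} = \frac{\left(-45 - 870\right) - 60}{-3929 - 42} = \frac{-915 - 60}{-3971} = \left(-975\right) \left(- \frac{1}{3971}\right) = \frac{975}{3971}$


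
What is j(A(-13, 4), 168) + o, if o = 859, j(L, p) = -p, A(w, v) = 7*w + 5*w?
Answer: 691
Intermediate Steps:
A(w, v) = 12*w
j(A(-13, 4), 168) + o = -1*168 + 859 = -168 + 859 = 691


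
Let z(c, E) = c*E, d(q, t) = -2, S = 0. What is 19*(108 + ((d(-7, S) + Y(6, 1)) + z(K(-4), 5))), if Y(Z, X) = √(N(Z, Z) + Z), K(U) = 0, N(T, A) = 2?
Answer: 2014 + 38*√2 ≈ 2067.7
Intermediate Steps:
z(c, E) = E*c
Y(Z, X) = √(2 + Z)
19*(108 + ((d(-7, S) + Y(6, 1)) + z(K(-4), 5))) = 19*(108 + ((-2 + √(2 + 6)) + 5*0)) = 19*(108 + ((-2 + √8) + 0)) = 19*(108 + ((-2 + 2*√2) + 0)) = 19*(108 + (-2 + 2*√2)) = 19*(106 + 2*√2) = 2014 + 38*√2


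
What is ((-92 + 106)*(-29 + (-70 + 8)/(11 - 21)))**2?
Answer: 2547216/25 ≈ 1.0189e+5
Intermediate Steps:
((-92 + 106)*(-29 + (-70 + 8)/(11 - 21)))**2 = (14*(-29 - 62/(-10)))**2 = (14*(-29 - 62*(-1/10)))**2 = (14*(-29 + 31/5))**2 = (14*(-114/5))**2 = (-1596/5)**2 = 2547216/25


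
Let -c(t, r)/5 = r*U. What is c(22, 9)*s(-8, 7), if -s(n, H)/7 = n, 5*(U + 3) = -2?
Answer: 8568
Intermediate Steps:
U = -17/5 (U = -3 + (1/5)*(-2) = -3 - 2/5 = -17/5 ≈ -3.4000)
s(n, H) = -7*n
c(t, r) = 17*r (c(t, r) = -5*r*(-17)/5 = -(-17)*r = 17*r)
c(22, 9)*s(-8, 7) = (17*9)*(-7*(-8)) = 153*56 = 8568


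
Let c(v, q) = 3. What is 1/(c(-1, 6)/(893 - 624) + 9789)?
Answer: 269/2633244 ≈ 0.00010216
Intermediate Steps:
1/(c(-1, 6)/(893 - 624) + 9789) = 1/(3/(893 - 624) + 9789) = 1/(3/269 + 9789) = 1/(2633244/269) = 269/2633244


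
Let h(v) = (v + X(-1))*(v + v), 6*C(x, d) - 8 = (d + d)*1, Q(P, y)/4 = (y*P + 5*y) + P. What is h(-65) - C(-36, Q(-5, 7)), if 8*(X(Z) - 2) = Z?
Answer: 98539/12 ≈ 8211.6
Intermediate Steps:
X(Z) = 2 + Z/8
Q(P, y) = 4*P + 20*y + 4*P*y (Q(P, y) = 4*((y*P + 5*y) + P) = 4*((P*y + 5*y) + P) = 4*((5*y + P*y) + P) = 4*(P + 5*y + P*y) = 4*P + 20*y + 4*P*y)
C(x, d) = 4/3 + d/3 (C(x, d) = 4/3 + ((d + d)*1)/6 = 4/3 + ((2*d)*1)/6 = 4/3 + (2*d)/6 = 4/3 + d/3)
h(v) = 2*v*(15/8 + v) (h(v) = (v + (2 + (⅛)*(-1)))*(v + v) = (v + (2 - ⅛))*(2*v) = (v + 15/8)*(2*v) = (15/8 + v)*(2*v) = 2*v*(15/8 + v))
h(-65) - C(-36, Q(-5, 7)) = (¼)*(-65)*(15 + 8*(-65)) - (4/3 + (4*(-5) + 20*7 + 4*(-5)*7)/3) = (¼)*(-65)*(15 - 520) - (4/3 + (-20 + 140 - 140)/3) = (¼)*(-65)*(-505) - (4/3 + (⅓)*(-20)) = 32825/4 - (4/3 - 20/3) = 32825/4 - 1*(-16/3) = 32825/4 + 16/3 = 98539/12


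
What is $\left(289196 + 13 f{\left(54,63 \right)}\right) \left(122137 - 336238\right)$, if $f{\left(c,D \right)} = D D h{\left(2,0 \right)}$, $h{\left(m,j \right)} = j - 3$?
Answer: $-28776244905$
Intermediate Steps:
$h{\left(m,j \right)} = -3 + j$
$f{\left(c,D \right)} = - 3 D^{2}$ ($f{\left(c,D \right)} = D D \left(-3 + 0\right) = D^{2} \left(-3\right) = - 3 D^{2}$)
$\left(289196 + 13 f{\left(54,63 \right)}\right) \left(122137 - 336238\right) = \left(289196 + 13 \left(- 3 \cdot 63^{2}\right)\right) \left(122137 - 336238\right) = \left(289196 + 13 \left(\left(-3\right) 3969\right)\right) \left(-214101\right) = \left(289196 + 13 \left(-11907\right)\right) \left(-214101\right) = \left(289196 - 154791\right) \left(-214101\right) = 134405 \left(-214101\right) = -28776244905$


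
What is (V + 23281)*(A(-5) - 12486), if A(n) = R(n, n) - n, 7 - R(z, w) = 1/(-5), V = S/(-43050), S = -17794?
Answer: -108902885114/375 ≈ -2.9041e+8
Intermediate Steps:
V = 31/75 (V = -17794/(-43050) = -17794*(-1/43050) = 31/75 ≈ 0.41333)
R(z, w) = 36/5 (R(z, w) = 7 - 1/(-5) = 7 - 1*(-1/5) = 7 + 1/5 = 36/5)
A(n) = 36/5 - n
(V + 23281)*(A(-5) - 12486) = (31/75 + 23281)*((36/5 - 1*(-5)) - 12486) = 1746106*((36/5 + 5) - 12486)/75 = 1746106*(61/5 - 12486)/75 = (1746106/75)*(-62369/5) = -108902885114/375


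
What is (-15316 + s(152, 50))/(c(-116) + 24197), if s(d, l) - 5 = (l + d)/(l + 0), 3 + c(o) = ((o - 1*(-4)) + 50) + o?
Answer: -191337/300200 ≈ -0.63737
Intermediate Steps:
c(o) = 51 + 2*o (c(o) = -3 + (((o - 1*(-4)) + 50) + o) = -3 + (((o + 4) + 50) + o) = -3 + (((4 + o) + 50) + o) = -3 + ((54 + o) + o) = -3 + (54 + 2*o) = 51 + 2*o)
s(d, l) = 5 + (d + l)/l (s(d, l) = 5 + (l + d)/(l + 0) = 5 + (d + l)/l)
(-15316 + s(152, 50))/(c(-116) + 24197) = (-15316 + (6 + 152/50))/((51 + 2*(-116)) + 24197) = (-15316 + (6 + 152*(1/50)))/((51 - 232) + 24197) = (-15316 + (6 + 76/25))/(-181 + 24197) = (-15316 + 226/25)/24016 = -382674/25*1/24016 = -191337/300200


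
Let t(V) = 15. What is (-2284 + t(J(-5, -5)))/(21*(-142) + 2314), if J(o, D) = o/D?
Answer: 2269/668 ≈ 3.3967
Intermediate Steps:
(-2284 + t(J(-5, -5)))/(21*(-142) + 2314) = (-2284 + 15)/(21*(-142) + 2314) = -2269/(-2982 + 2314) = -2269/(-668) = -2269*(-1/668) = 2269/668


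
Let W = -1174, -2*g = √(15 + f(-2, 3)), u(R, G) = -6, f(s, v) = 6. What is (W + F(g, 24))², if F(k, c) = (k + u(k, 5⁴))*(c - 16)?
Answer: 1493620 + 9776*√21 ≈ 1.5384e+6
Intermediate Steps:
g = -√21/2 (g = -√(15 + 6)/2 = -√21/2 ≈ -2.2913)
F(k, c) = (-16 + c)*(-6 + k) (F(k, c) = (k - 6)*(c - 16) = (-6 + k)*(-16 + c) = (-16 + c)*(-6 + k))
(W + F(g, 24))² = (-1174 + (96 - (-8)*√21 - 6*24 + 24*(-√21/2)))² = (-1174 + (96 + 8*√21 - 144 - 12*√21))² = (-1174 + (-48 - 4*√21))² = (-1222 - 4*√21)²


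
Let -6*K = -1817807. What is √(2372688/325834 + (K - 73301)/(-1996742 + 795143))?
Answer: √1086937467443571091919718/391521808566 ≈ 2.6628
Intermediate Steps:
K = 1817807/6 (K = -⅙*(-1817807) = 1817807/6 ≈ 3.0297e+5)
√(2372688/325834 + (K - 73301)/(-1996742 + 795143)) = √(2372688/325834 + (1817807/6 - 73301)/(-1996742 + 795143)) = √(2372688*(1/325834) + (1378001/6)/(-1201599)) = √(1186344/162917 + (1378001/6)*(-1/1201599)) = √(1186344/162917 - 1378001/7209594) = √(8328558795419/1174565425698) = √1086937467443571091919718/391521808566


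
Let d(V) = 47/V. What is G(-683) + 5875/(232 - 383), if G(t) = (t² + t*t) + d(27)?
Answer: 3803599778/4077 ≈ 9.3294e+5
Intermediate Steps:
G(t) = 47/27 + 2*t² (G(t) = (t² + t*t) + 47/27 = (t² + t²) + 47*(1/27) = 2*t² + 47/27 = 47/27 + 2*t²)
G(-683) + 5875/(232 - 383) = (47/27 + 2*(-683)²) + 5875/(232 - 383) = (47/27 + 2*466489) + 5875/(-151) = (47/27 + 932978) + 5875*(-1/151) = 25190453/27 - 5875/151 = 3803599778/4077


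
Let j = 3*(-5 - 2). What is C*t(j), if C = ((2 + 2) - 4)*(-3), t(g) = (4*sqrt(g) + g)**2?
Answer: 0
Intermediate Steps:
j = -21 (j = 3*(-7) = -21)
t(g) = (g + 4*sqrt(g))**2
C = 0 (C = (4 - 4)*(-3) = 0*(-3) = 0)
C*t(j) = 0*(-21 + 4*sqrt(-21))**2 = 0*(-21 + 4*(I*sqrt(21)))**2 = 0*(-21 + 4*I*sqrt(21))**2 = 0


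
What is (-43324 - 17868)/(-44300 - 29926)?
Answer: 30596/37113 ≈ 0.82440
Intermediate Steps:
(-43324 - 17868)/(-44300 - 29926) = -61192/(-74226) = -61192*(-1/74226) = 30596/37113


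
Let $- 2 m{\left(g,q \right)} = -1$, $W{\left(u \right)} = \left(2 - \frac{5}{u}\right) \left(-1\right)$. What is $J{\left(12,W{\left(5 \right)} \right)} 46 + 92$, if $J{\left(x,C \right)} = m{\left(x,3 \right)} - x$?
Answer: $-437$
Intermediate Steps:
$W{\left(u \right)} = -2 + \frac{5}{u}$
$m{\left(g,q \right)} = \frac{1}{2}$ ($m{\left(g,q \right)} = \left(- \frac{1}{2}\right) \left(-1\right) = \frac{1}{2}$)
$J{\left(x,C \right)} = \frac{1}{2} - x$
$J{\left(12,W{\left(5 \right)} \right)} 46 + 92 = \left(\frac{1}{2} - 12\right) 46 + 92 = \left(- \frac{23}{2}\right) 46 + 92 = -529 + 92 = -437$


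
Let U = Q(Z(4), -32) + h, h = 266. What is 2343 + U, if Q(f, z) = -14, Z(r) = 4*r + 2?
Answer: 2595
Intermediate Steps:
Z(r) = 2 + 4*r
U = 252 (U = -14 + 266 = 252)
2343 + U = 2343 + 252 = 2595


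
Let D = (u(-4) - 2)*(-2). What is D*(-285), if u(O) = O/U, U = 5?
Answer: -1596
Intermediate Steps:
u(O) = O/5
D = 28/5 (D = ((⅕)*(-4) - 2)*(-2) = (-⅘ - 2)*(-2) = -14/5*(-2) = 28/5 ≈ 5.6000)
D*(-285) = (28/5)*(-285) = -1596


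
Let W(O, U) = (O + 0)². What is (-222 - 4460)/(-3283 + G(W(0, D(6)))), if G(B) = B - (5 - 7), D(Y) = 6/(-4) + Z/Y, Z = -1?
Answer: 4682/3281 ≈ 1.4270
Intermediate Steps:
D(Y) = -3/2 - 1/Y (D(Y) = 6/(-4) - 1/Y = 6*(-¼) - 1/Y = -3/2 - 1/Y)
W(O, U) = O²
G(B) = 2 + B (G(B) = B - 1*(-2) = B + 2 = 2 + B)
(-222 - 4460)/(-3283 + G(W(0, D(6)))) = (-222 - 4460)/(-3283 + (2 + 0²)) = -4682/(-3283 + (2 + 0)) = -4682/(-3283 + 2) = -4682/(-3281) = -4682*(-1/3281) = 4682/3281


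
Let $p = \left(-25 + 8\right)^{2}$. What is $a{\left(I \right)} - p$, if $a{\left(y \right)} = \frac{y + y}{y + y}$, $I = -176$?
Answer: $-288$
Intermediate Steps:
$p = 289$ ($p = \left(-17\right)^{2} = 289$)
$a{\left(y \right)} = 1$ ($a{\left(y \right)} = \frac{2 y}{2 y} = 2 y \frac{1}{2 y} = 1$)
$a{\left(I \right)} - p = 1 - 289 = -288$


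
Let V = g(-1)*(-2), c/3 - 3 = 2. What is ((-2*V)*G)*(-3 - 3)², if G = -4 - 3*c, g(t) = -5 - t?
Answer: 28224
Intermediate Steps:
c = 15 (c = 9 + 3*2 = 9 + 6 = 15)
V = 8 (V = (-5 - 1*(-1))*(-2) = (-5 + 1)*(-2) = -4*(-2) = 8)
G = -49 (G = -4 - 3*15 = -4 - 45 = -49)
((-2*V)*G)*(-3 - 3)² = (-2*8*(-49))*(-3 - 3)² = -16*(-49)*(-6)² = 784*36 = 28224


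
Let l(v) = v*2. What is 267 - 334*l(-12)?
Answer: 8283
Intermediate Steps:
l(v) = 2*v
267 - 334*l(-12) = 267 - 668*(-12) = 267 - 334*(-24) = 267 + 8016 = 8283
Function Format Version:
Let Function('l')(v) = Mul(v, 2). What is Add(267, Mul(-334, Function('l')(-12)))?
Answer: 8283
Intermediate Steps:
Function('l')(v) = Mul(2, v)
Add(267, Mul(-334, Function('l')(-12))) = Add(267, Mul(-334, Mul(2, -12))) = Add(267, Mul(-334, -24)) = Add(267, 8016) = 8283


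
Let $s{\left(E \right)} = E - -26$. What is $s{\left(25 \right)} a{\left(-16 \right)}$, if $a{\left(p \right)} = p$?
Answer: $-816$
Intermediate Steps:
$s{\left(E \right)} = 26 + E$ ($s{\left(E \right)} = E + 26 = 26 + E$)
$s{\left(25 \right)} a{\left(-16 \right)} = \left(26 + 25\right) \left(-16\right) = 51 \left(-16\right) = -816$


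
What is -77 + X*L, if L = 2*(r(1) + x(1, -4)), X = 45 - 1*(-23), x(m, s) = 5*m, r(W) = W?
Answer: 739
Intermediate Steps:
X = 68 (X = 45 + 23 = 68)
L = 12 (L = 2*(1 + 5*1) = 2*(1 + 5) = 2*6 = 12)
-77 + X*L = -77 + 68*12 = -77 + 816 = 739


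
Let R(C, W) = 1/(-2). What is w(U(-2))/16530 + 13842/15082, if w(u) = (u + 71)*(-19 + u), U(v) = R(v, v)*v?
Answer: 17438499/20775455 ≈ 0.83938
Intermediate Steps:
R(C, W) = -½
U(v) = -v/2
w(u) = (-19 + u)*(71 + u) (w(u) = (71 + u)*(-19 + u) = (-19 + u)*(71 + u))
w(U(-2))/16530 + 13842/15082 = (-1349 + (-½*(-2))² + 52*(-½*(-2)))/16530 + 13842/15082 = (-1349 + 1² + 52*1)*(1/16530) + 13842*(1/15082) = (-1349 + 1 + 52)*(1/16530) + 6921/7541 = -1296*1/16530 + 6921/7541 = -216/2755 + 6921/7541 = 17438499/20775455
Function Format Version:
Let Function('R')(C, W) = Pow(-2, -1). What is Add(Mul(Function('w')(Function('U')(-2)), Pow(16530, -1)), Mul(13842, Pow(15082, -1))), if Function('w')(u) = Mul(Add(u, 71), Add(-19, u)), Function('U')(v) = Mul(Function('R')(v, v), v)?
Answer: Rational(17438499, 20775455) ≈ 0.83938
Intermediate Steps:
Function('R')(C, W) = Rational(-1, 2)
Function('U')(v) = Mul(Rational(-1, 2), v)
Function('w')(u) = Mul(Add(-19, u), Add(71, u)) (Function('w')(u) = Mul(Add(71, u), Add(-19, u)) = Mul(Add(-19, u), Add(71, u)))
Add(Mul(Function('w')(Function('U')(-2)), Pow(16530, -1)), Mul(13842, Pow(15082, -1))) = Add(Mul(Add(-1349, Pow(Mul(Rational(-1, 2), -2), 2), Mul(52, Mul(Rational(-1, 2), -2))), Pow(16530, -1)), Mul(13842, Pow(15082, -1))) = Add(Mul(Add(-1349, Pow(1, 2), Mul(52, 1)), Rational(1, 16530)), Mul(13842, Rational(1, 15082))) = Add(Mul(Add(-1349, 1, 52), Rational(1, 16530)), Rational(6921, 7541)) = Add(Mul(-1296, Rational(1, 16530)), Rational(6921, 7541)) = Add(Rational(-216, 2755), Rational(6921, 7541)) = Rational(17438499, 20775455)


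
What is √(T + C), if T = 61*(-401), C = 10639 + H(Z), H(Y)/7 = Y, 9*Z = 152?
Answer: I*√123334/3 ≈ 117.06*I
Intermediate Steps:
Z = 152/9 (Z = (⅑)*152 = 152/9 ≈ 16.889)
H(Y) = 7*Y
C = 96815/9 (C = 10639 + 7*(152/9) = 10639 + 1064/9 = 96815/9 ≈ 10757.)
T = -24461
√(T + C) = √(-24461 + 96815/9) = √(-123334/9) = I*√123334/3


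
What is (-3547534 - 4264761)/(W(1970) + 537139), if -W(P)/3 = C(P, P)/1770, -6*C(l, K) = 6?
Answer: -4609254050/316912011 ≈ -14.544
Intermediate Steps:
C(l, K) = -1 (C(l, K) = -⅙*6 = -1)
W(P) = 1/590 (W(P) = -(-3)/1770 = -3*(-1/1770) = 1/590)
(-3547534 - 4264761)/(W(1970) + 537139) = (-3547534 - 4264761)/(1/590 + 537139) = -7812295/316912011/590 = -7812295*590/316912011 = -4609254050/316912011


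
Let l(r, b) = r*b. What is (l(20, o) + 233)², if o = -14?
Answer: 2209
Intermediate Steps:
l(r, b) = b*r
(l(20, o) + 233)² = (-14*20 + 233)² = (-280 + 233)² = (-47)² = 2209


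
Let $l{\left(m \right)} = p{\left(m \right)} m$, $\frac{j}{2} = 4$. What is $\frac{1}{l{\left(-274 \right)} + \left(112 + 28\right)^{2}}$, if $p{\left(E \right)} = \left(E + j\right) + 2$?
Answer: $\frac{1}{91936} \approx 1.0877 \cdot 10^{-5}$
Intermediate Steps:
$j = 8$ ($j = 2 \cdot 4 = 8$)
$p{\left(E \right)} = 10 + E$ ($p{\left(E \right)} = \left(E + 8\right) + 2 = \left(8 + E\right) + 2 = 10 + E$)
$l{\left(m \right)} = m \left(10 + m\right)$ ($l{\left(m \right)} = \left(10 + m\right) m = m \left(10 + m\right)$)
$\frac{1}{l{\left(-274 \right)} + \left(112 + 28\right)^{2}} = \frac{1}{- 274 \left(10 - 274\right) + \left(112 + 28\right)^{2}} = \frac{1}{\left(-274\right) \left(-264\right) + 140^{2}} = \frac{1}{72336 + 19600} = \frac{1}{91936}$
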